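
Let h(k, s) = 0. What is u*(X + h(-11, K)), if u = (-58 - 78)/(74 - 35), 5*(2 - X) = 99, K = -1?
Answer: 12104/195 ≈ 62.072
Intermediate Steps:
X = -89/5 (X = 2 - ⅕*99 = 2 - 99/5 = -89/5 ≈ -17.800)
u = -136/39 ≈ -3.4872
u*(X + h(-11, K)) = -136*(-89/5 + 0)/39 = -136/39*(-89/5) = 12104/195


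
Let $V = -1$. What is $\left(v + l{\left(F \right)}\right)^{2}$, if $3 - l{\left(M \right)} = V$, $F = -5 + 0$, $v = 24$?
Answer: $784$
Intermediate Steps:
$F = -5$
$l{\left(M \right)} = 4$ ($l{\left(M \right)} = 3 - -1 = 3 + 1 = 4$)
$\left(v + l{\left(F \right)}\right)^{2} = \left(24 + 4\right)^{2} = 28^{2} = 784$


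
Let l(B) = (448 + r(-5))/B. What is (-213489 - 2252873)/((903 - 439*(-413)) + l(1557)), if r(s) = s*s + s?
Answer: -213340313/15761191 ≈ -13.536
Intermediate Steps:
r(s) = s + s**2 (r(s) = s**2 + s = s + s**2)
l(B) = 468/B (l(B) = (448 - 5*(1 - 5))/B = (448 - 5*(-4))/B = (448 + 20)/B = 468/B)
(-213489 - 2252873)/((903 - 439*(-413)) + l(1557)) = (-213489 - 2252873)/((903 - 439*(-413)) + 468/1557) = -2466362/((903 + 181307) + 468*(1/1557)) = -2466362/(182210 + 52/173) = -2466362/31522382/173 = -2466362*173/31522382 = -213340313/15761191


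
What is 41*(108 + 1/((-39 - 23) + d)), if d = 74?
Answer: 53177/12 ≈ 4431.4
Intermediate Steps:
41*(108 + 1/((-39 - 23) + d)) = 41*(108 + 1/((-39 - 23) + 74)) = 41*(108 + 1/(-62 + 74)) = 41*(108 + 1/12) = 41*(1297/12) = 53177/12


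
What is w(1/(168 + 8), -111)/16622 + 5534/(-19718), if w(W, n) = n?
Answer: -47087423/163876298 ≈ -0.28734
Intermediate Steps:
w(1/(168 + 8), -111)/16622 + 5534/(-19718) = -111/16622 + 5534/(-19718) = -111*1/16622 + 5534*(-1/19718) = -111/16622 - 2767/9859 = -47087423/163876298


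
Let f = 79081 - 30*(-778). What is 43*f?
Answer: 4404103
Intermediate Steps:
f = 102421 (f = 79081 - 1*(-23340) = 79081 + 23340 = 102421)
43*f = 43*102421 = 4404103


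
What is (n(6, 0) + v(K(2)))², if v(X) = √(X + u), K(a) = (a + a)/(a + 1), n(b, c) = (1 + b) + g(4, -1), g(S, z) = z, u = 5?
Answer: (18 + √57)²/9 ≈ 72.533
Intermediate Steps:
n(b, c) = b (n(b, c) = (1 + b) - 1 = b)
K(a) = 2*a/(1 + a) (K(a) = (2*a)/(1 + a) = 2*a/(1 + a))
v(X) = √(5 + X) (v(X) = √(X + 5) = √(5 + X))
(n(6, 0) + v(K(2)))² = (6 + √(5 + 2*2/(1 + 2)))² = (6 + √(5 + 2*2/3))² = (6 + √(5 + 2*2*(⅓)))² = (6 + √(5 + 4/3))² = (6 + √(19/3))² = (6 + √57/3)²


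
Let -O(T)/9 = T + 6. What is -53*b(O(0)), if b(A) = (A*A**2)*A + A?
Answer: -450659106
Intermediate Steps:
O(T) = -54 - 9*T (O(T) = -9*(T + 6) = -9*(6 + T) = -54 - 9*T)
b(A) = A + A**4 (b(A) = A**3*A + A = A**4 + A = A + A**4)
-53*b(O(0)) = -53*((-54 - 9*0) + (-54 - 9*0)**4) = -53*((-54 + 0) + (-54 + 0)**4) = -53*(-54 + (-54)**4) = -53*(-54 + 8503056) = -53*8503002 = -450659106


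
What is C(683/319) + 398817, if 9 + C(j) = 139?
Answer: 398947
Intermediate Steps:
C(j) = 130 (C(j) = -9 + 139 = 130)
C(683/319) + 398817 = 130 + 398817 = 398947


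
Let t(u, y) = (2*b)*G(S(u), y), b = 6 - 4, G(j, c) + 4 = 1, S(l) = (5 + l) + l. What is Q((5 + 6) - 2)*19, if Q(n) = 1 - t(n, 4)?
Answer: 247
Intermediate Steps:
S(l) = 5 + 2*l
G(j, c) = -3 (G(j, c) = -4 + 1 = -3)
b = 2
t(u, y) = -12 (t(u, y) = (2*2)*(-3) = 4*(-3) = -12)
Q(n) = 13 (Q(n) = 1 - 1*(-12) = 1 + 12 = 13)
Q((5 + 6) - 2)*19 = 13*19 = 247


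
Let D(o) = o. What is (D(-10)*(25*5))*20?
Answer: -25000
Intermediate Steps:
(D(-10)*(25*5))*20 = -250*5*20 = -10*125*20 = -1250*20 = -25000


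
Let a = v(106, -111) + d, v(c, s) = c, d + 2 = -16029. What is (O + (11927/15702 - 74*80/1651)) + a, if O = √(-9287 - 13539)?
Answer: -412912996213/25924002 + I*√22826 ≈ -15928.0 + 151.08*I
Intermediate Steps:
d = -16031 (d = -2 - 16029 = -16031)
a = -15925 (a = 106 - 16031 = -15925)
O = I*√22826 (O = √(-22826) = I*√22826 ≈ 151.08*I)
(O + (11927/15702 - 74*80/1651)) + a = (I*√22826 + (11927/15702 - 74*80/1651)) - 15925 = (I*√22826 + (11927*(1/15702) - 5920*1/1651)) - 15925 = (I*√22826 + (11927/15702 - 5920/1651)) - 15925 = (I*√22826 - 73264363/25924002) - 15925 = (-73264363/25924002 + I*√22826) - 15925 = -412912996213/25924002 + I*√22826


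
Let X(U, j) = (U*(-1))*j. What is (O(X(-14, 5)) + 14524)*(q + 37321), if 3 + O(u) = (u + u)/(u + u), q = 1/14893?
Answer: 152295133196/281 ≈ 5.4198e+8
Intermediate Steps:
q = 1/14893 ≈ 6.7146e-5
X(U, j) = -U*j (X(U, j) = (-U)*j = -U*j)
O(u) = -2 (O(u) = -3 + (u + u)/(u + u) = -3 + (2*u)/((2*u)) = -3 + (2*u)*(1/(2*u)) = -3 + 1 = -2)
(O(X(-14, 5)) + 14524)*(q + 37321) = (-2 + 14524)*(1/14893 + 37321) = 14522*(555821654/14893) = 152295133196/281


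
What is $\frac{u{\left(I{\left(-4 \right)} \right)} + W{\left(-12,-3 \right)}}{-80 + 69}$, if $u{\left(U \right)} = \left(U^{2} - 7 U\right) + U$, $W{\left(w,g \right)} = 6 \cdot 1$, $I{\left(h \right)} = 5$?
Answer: $- \frac{1}{11} \approx -0.090909$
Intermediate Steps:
$W{\left(w,g \right)} = 6$
$u{\left(U \right)} = U^{2} - 6 U$
$\frac{u{\left(I{\left(-4 \right)} \right)} + W{\left(-12,-3 \right)}}{-80 + 69} = \frac{5 \left(-6 + 5\right) + 6}{-80 + 69} = \frac{5 \left(-1\right) + 6}{-11} = \left(-5 + 6\right) \left(- \frac{1}{11}\right) = 1 \left(- \frac{1}{11}\right) = - \frac{1}{11}$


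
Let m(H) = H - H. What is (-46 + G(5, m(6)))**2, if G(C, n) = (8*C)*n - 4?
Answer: 2500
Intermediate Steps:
m(H) = 0
G(C, n) = -4 + 8*C*n (G(C, n) = 8*C*n - 4 = -4 + 8*C*n)
(-46 + G(5, m(6)))**2 = (-46 + (-4 + 8*5*0))**2 = (-46 + (-4 + 0))**2 = (-46 - 4)**2 = (-50)**2 = 2500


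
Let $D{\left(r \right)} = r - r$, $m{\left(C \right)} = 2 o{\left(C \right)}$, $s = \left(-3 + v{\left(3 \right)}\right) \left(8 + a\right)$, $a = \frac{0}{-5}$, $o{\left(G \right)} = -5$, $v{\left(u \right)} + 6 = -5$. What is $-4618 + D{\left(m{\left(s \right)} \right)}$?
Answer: $-4618$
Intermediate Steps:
$v{\left(u \right)} = -11$ ($v{\left(u \right)} = -6 - 5 = -11$)
$a = 0$ ($a = 0 \left(- \frac{1}{5}\right) = 0$)
$s = -112$ ($s = \left(-3 - 11\right) \left(8 + 0\right) = \left(-14\right) 8 = -112$)
$m{\left(C \right)} = -10$ ($m{\left(C \right)} = 2 \left(-5\right) = -10$)
$D{\left(r \right)} = 0$
$-4618 + D{\left(m{\left(s \right)} \right)} = -4618 + 0 = -4618$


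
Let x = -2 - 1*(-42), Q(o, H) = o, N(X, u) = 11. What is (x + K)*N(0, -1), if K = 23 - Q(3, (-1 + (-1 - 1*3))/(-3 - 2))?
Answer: 660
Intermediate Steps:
K = 20 (K = 23 - 1*3 = 23 - 3 = 20)
x = 40 (x = -2 + 42 = 40)
(x + K)*N(0, -1) = (40 + 20)*11 = 60*11 = 660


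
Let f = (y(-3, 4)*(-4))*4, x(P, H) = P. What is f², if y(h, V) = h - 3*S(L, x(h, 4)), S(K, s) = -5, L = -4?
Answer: 36864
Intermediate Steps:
y(h, V) = 15 + h (y(h, V) = h - 3*(-5) = h + 15 = 15 + h)
f = -192 (f = ((15 - 3)*(-4))*4 = (12*(-4))*4 = -48*4 = -192)
f² = (-192)² = 36864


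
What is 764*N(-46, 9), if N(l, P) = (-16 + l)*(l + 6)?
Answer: 1894720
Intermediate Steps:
N(l, P) = (-16 + l)*(6 + l)
764*N(-46, 9) = 764*(-96 + (-46)² - 10*(-46)) = 764*(-96 + 2116 + 460) = 764*2480 = 1894720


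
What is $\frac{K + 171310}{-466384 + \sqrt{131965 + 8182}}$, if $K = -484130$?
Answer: $\frac{145894242880}{217513895309} + \frac{312820 \sqrt{140147}}{217513895309} \approx 0.67127$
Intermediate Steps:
$\frac{K + 171310}{-466384 + \sqrt{131965 + 8182}} = \frac{-484130 + 171310}{-466384 + \sqrt{131965 + 8182}} = - \frac{312820}{-466384 + \sqrt{140147}}$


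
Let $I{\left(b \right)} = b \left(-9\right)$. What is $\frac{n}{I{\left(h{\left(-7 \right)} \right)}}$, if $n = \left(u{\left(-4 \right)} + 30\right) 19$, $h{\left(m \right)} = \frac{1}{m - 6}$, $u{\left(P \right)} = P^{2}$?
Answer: $\frac{11362}{9} \approx 1262.4$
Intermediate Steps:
$h{\left(m \right)} = \frac{1}{-6 + m}$
$n = 874$ ($n = \left(\left(-4\right)^{2} + 30\right) 19 = \left(16 + 30\right) 19 = 46 \cdot 19 = 874$)
$I{\left(b \right)} = - 9 b$
$\frac{n}{I{\left(h{\left(-7 \right)} \right)}} = \frac{874}{\left(-9\right) \frac{1}{-6 - 7}} = \frac{874}{\left(-9\right) \frac{1}{-13}} = \frac{874}{\left(-9\right) \left(- \frac{1}{13}\right)} = \frac{874}{\frac{9}{13}} = 874 \cdot \frac{13}{9} = \frac{11362}{9}$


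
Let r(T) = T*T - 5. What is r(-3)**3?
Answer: 64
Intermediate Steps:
r(T) = -5 + T**2 (r(T) = T**2 - 5 = -5 + T**2)
r(-3)**3 = (-5 + (-3)**2)**3 = (-5 + 9)**3 = 4**3 = 64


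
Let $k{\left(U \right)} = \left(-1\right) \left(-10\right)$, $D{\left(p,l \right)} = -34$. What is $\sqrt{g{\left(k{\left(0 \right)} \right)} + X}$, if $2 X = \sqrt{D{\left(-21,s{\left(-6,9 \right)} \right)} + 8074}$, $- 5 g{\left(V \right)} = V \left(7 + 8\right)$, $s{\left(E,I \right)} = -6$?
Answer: $\sqrt{-30 + \sqrt{2010}} \approx 3.8514$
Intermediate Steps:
$k{\left(U \right)} = 10$
$g{\left(V \right)} = - 3 V$ ($g{\left(V \right)} = - \frac{V \left(7 + 8\right)}{5} = - \frac{V 15}{5} = - \frac{15 V}{5} = - 3 V$)
$X = \sqrt{2010}$ ($X = \frac{\sqrt{-34 + 8074}}{2} = \frac{\sqrt{8040}}{2} = \frac{2 \sqrt{2010}}{2} = \sqrt{2010} \approx 44.833$)
$\sqrt{g{\left(k{\left(0 \right)} \right)} + X} = \sqrt{\left(-3\right) 10 + \sqrt{2010}} = \sqrt{-30 + \sqrt{2010}}$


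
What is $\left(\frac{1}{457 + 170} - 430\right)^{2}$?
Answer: $\frac{72689012881}{393129} \approx 1.849 \cdot 10^{5}$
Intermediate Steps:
$\left(\frac{1}{457 + 170} - 430\right)^{2} = \left(\frac{1}{627} - 430\right)^{2} = \left(- \frac{269609}{627}\right)^{2} = \frac{72689012881}{393129}$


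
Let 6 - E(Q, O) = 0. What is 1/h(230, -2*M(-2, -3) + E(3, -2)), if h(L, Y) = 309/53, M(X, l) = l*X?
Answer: 53/309 ≈ 0.17152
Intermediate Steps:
E(Q, O) = 6 (E(Q, O) = 6 - 1*0 = 6 + 0 = 6)
M(X, l) = X*l
h(L, Y) = 309/53 (h(L, Y) = 309*(1/53) = 309/53)
1/h(230, -2*M(-2, -3) + E(3, -2)) = 1/(309/53) = 53/309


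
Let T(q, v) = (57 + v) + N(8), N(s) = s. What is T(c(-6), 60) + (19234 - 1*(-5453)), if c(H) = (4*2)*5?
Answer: 24812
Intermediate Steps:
c(H) = 40 (c(H) = 8*5 = 40)
T(q, v) = 65 + v (T(q, v) = (57 + v) + 8 = 65 + v)
T(c(-6), 60) + (19234 - 1*(-5453)) = (65 + 60) + (19234 - 1*(-5453)) = 125 + (19234 + 5453) = 125 + 24687 = 24812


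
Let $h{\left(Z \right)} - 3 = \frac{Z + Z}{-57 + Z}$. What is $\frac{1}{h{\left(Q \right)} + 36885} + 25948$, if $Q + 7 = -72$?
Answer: $\frac{65089597992}{2508463} \approx 25948.0$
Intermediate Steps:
$Q = -79$ ($Q = -7 - 72 = -79$)
$h{\left(Z \right)} = 3 + \frac{2 Z}{-57 + Z}$ ($h{\left(Z \right)} = 3 + \frac{Z + Z}{-57 + Z} = 3 + \frac{2 Z}{-57 + Z}$)
$\frac{1}{h{\left(Q \right)} + 36885} + 25948 = \frac{1}{\frac{-171 + 5 \left(-79\right)}{-57 - 79} + 36885} + 25948 = \frac{1}{\frac{-171 - 395}{-136} + 36885} + 25948 = \frac{1}{\left(- \frac{1}{136}\right) \left(-566\right) + 36885} + 25948 = \frac{1}{\frac{283}{68} + 36885} + 25948 = \frac{1}{\frac{2508463}{68}} + 25948 = \frac{68}{2508463} + 25948 = \frac{65089597992}{2508463}$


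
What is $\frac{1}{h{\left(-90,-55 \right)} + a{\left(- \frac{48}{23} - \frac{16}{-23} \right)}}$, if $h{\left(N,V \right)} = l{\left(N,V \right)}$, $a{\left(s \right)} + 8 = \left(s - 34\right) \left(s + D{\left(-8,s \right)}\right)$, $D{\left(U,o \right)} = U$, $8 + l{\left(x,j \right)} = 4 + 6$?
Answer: $\frac{529}{172650} \approx 0.003064$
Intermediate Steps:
$l{\left(x,j \right)} = 2$ ($l{\left(x,j \right)} = -8 + \left(4 + 6\right) = -8 + 10 = 2$)
$a{\left(s \right)} = -8 + \left(-34 + s\right) \left(-8 + s\right)$ ($a{\left(s \right)} = -8 + \left(s - 34\right) \left(s - 8\right) = -8 + \left(-34 + s\right) \left(-8 + s\right)$)
$h{\left(N,V \right)} = 2$
$\frac{1}{h{\left(-90,-55 \right)} + a{\left(- \frac{48}{23} - \frac{16}{-23} \right)}} = \frac{1}{2 + \left(264 + \left(- \frac{48}{23} - \frac{16}{-23}\right)^{2} - 42 \left(- \frac{48}{23} - \frac{16}{-23}\right)\right)} = \frac{1}{2 + \left(264 + \left(\left(-48\right) \frac{1}{23} - - \frac{16}{23}\right)^{2} - 42 \left(\left(-48\right) \frac{1}{23} - - \frac{16}{23}\right)\right)} = \frac{1}{2 + \left(264 + \left(- \frac{48}{23} + \frac{16}{23}\right)^{2} - 42 \left(- \frac{48}{23} + \frac{16}{23}\right)\right)} = \frac{1}{2 + \left(264 + \left(- \frac{32}{23}\right)^{2} - - \frac{1344}{23}\right)} = \frac{1}{2 + \left(264 + \frac{1024}{529} + \frac{1344}{23}\right)} = \frac{1}{2 + \frac{171592}{529}} = \frac{1}{\frac{172650}{529}} = \frac{529}{172650}$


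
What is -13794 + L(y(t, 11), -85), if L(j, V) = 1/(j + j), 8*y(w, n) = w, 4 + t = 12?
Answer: -27587/2 ≈ -13794.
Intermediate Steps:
t = 8 (t = -4 + 12 = 8)
y(w, n) = w/8
L(j, V) = 1/(2*j)
-13794 + L(y(t, 11), -85) = -13794 + 1/(2*(((⅛)*8))) = -13794 + (½)/1 = -13794 + (½)*1 = -13794 + ½ = -27587/2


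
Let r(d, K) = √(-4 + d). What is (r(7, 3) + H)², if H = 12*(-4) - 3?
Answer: (51 - √3)² ≈ 2427.3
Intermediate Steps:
H = -51 (H = -48 - 3 = -51)
(r(7, 3) + H)² = (√(-4 + 7) - 51)² = (√3 - 51)² = (-51 + √3)²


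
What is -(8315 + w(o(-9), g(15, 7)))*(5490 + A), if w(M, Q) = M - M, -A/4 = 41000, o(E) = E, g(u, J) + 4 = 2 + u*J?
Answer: 1318010650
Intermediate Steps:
g(u, J) = -2 + J*u (g(u, J) = -4 + (2 + u*J) = -4 + (2 + J*u) = -2 + J*u)
A = -164000 (A = -4*41000 = -164000)
w(M, Q) = 0
-(8315 + w(o(-9), g(15, 7)))*(5490 + A) = -(8315 + 0)*(5490 - 164000) = -8315*(-158510) = -1*(-1318010650) = 1318010650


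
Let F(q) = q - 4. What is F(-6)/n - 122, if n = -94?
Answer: -5729/47 ≈ -121.89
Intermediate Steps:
F(q) = -4 + q
F(-6)/n - 122 = (-4 - 6)/(-94) - 122 = -1/94*(-10) - 122 = 5/47 - 122 = -5729/47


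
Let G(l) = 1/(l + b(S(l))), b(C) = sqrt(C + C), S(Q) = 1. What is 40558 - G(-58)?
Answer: 68178027/1681 + sqrt(2)/3362 ≈ 40558.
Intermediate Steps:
b(C) = sqrt(2)*sqrt(C) (b(C) = sqrt(2*C) = sqrt(2)*sqrt(C))
G(l) = 1/(l + sqrt(2)) (G(l) = 1/(l + sqrt(2)*sqrt(1)) = 1/(l + sqrt(2)*1) = 1/(l + sqrt(2)))
40558 - G(-58) = 40558 - 1/(-58 + sqrt(2))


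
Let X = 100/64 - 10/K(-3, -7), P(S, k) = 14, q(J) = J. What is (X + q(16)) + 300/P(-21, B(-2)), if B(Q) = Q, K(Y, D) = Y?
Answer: 14221/336 ≈ 42.324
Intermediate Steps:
X = 235/48 (X = 100/64 - 10/(-3) = 100*(1/64) - 10*(-1/3) = 25/16 + 10/3 = 235/48 ≈ 4.8958)
(X + q(16)) + 300/P(-21, B(-2)) = (235/48 + 16) + 300/14 = 1003/48 + 300*(1/14) = 1003/48 + 150/7 = 14221/336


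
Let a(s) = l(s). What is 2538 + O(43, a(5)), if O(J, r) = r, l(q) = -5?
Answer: 2533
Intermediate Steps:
a(s) = -5
2538 + O(43, a(5)) = 2538 - 5 = 2533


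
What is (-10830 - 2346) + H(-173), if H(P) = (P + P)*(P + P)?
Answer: 106540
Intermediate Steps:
H(P) = 4*P² (H(P) = (2*P)*(2*P) = 4*P²)
(-10830 - 2346) + H(-173) = (-10830 - 2346) + 4*(-173)² = -13176 + 4*29929 = -13176 + 119716 = 106540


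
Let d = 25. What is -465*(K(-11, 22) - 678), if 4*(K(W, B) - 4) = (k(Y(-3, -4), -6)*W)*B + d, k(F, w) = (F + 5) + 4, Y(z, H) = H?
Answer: 1804665/4 ≈ 4.5117e+5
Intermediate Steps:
k(F, w) = 9 + F (k(F, w) = (5 + F) + 4 = 9 + F)
K(W, B) = 41/4 + 5*B*W/4 (K(W, B) = 4 + (((9 - 4)*W)*B + 25)/4 = 4 + ((5*W)*B + 25)/4 = 4 + (5*B*W + 25)/4 = 4 + (25 + 5*B*W)/4 = 4 + (25/4 + 5*B*W/4) = 41/4 + 5*B*W/4)
-465*(K(-11, 22) - 678) = -465*((41/4 + (5/4)*22*(-11)) - 678) = -465*((41/4 - 605/2) - 678) = -465*(-1169/4 - 678) = -465*(-3881/4) = 1804665/4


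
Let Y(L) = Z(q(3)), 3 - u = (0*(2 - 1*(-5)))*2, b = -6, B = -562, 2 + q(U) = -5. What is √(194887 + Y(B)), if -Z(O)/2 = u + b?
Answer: √194893 ≈ 441.47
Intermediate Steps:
q(U) = -7 (q(U) = -2 - 5 = -7)
u = 3 (u = 3 - 0*(2 - 1*(-5))*2 = 3 - 0*(2 + 5)*2 = 3 - 0*7*2 = 3 - 0*2 = 3 - 1*0 = 3 + 0 = 3)
Z(O) = 6 (Z(O) = -2*(3 - 6) = -2*(-3) = 6)
Y(L) = 6
√(194887 + Y(B)) = √(194887 + 6) = √194893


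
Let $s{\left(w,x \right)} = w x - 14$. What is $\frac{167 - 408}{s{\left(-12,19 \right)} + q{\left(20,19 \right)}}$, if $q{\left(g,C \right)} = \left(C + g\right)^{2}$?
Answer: $- \frac{241}{1279} \approx -0.18843$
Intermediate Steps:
$s{\left(w,x \right)} = -14 + w x$
$\frac{167 - 408}{s{\left(-12,19 \right)} + q{\left(20,19 \right)}} = \frac{167 - 408}{\left(-14 - 228\right) + \left(19 + 20\right)^{2}} = - \frac{241}{\left(-14 - 228\right) + 39^{2}} = - \frac{241}{-242 + 1521} = - \frac{241}{1279}$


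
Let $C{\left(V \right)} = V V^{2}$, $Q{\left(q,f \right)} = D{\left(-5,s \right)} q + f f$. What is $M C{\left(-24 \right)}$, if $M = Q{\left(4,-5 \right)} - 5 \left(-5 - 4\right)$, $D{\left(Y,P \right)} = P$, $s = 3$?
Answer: $-1133568$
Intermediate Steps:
$Q{\left(q,f \right)} = f^{2} + 3 q$ ($Q{\left(q,f \right)} = 3 q + f f = 3 q + f^{2} = f^{2} + 3 q$)
$C{\left(V \right)} = V^{3}$
$M = 82$ ($M = \left(\left(-5\right)^{2} + 3 \cdot 4\right) - 5 \left(-5 - 4\right) = \left(25 + 12\right) - 5 \left(-9\right) = 37 - -45 = 37 + 45 = 82$)
$M C{\left(-24 \right)} = 82 \left(-24\right)^{3} = 82 \left(-13824\right) = -1133568$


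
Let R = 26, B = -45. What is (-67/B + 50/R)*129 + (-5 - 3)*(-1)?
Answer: 87388/195 ≈ 448.14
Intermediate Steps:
(-67/B + 50/R)*129 + (-5 - 3)*(-1) = (-67/(-45) + 50/26)*129 + (-5 - 3)*(-1) = (-67*(-1/45) + 50*(1/26))*129 - 8*(-1) = (67/45 + 25/13)*129 + 8 = (1996/585)*129 + 8 = 85828/195 + 8 = 87388/195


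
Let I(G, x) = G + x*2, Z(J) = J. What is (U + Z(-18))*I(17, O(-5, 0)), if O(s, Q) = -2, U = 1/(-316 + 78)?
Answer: -55705/238 ≈ -234.05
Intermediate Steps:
U = -1/238 (U = 1/(-238) = -1/238 ≈ -0.0042017)
I(G, x) = G + 2*x
(U + Z(-18))*I(17, O(-5, 0)) = (-1/238 - 18)*(17 + 2*(-2)) = -4285*(17 - 4)/238 = -4285/238*13 = -55705/238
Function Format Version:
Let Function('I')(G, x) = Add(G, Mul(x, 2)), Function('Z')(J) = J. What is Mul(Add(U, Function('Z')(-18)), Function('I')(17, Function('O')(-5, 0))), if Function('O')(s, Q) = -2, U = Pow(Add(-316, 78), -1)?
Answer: Rational(-55705, 238) ≈ -234.05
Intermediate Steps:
U = Rational(-1, 238) (U = Pow(-238, -1) = Rational(-1, 238) ≈ -0.0042017)
Function('I')(G, x) = Add(G, Mul(2, x))
Mul(Add(U, Function('Z')(-18)), Function('I')(17, Function('O')(-5, 0))) = Mul(Add(Rational(-1, 238), -18), Add(17, Mul(2, -2))) = Mul(Rational(-4285, 238), Add(17, -4)) = Mul(Rational(-4285, 238), 13) = Rational(-55705, 238)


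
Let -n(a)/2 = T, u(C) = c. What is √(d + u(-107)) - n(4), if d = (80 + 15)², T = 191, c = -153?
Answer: 382 + 2*√2218 ≈ 476.19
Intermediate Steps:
u(C) = -153
n(a) = -382 (n(a) = -2*191 = -382)
d = 9025 (d = 95² = 9025)
√(d + u(-107)) - n(4) = √(9025 - 153) - 1*(-382) = √8872 + 382 = 2*√2218 + 382 = 382 + 2*√2218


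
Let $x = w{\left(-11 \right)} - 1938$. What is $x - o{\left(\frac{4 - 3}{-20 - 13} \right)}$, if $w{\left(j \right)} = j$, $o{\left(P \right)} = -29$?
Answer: $-1920$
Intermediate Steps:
$x = -1949$ ($x = -11 - 1938 = -1949$)
$x - o{\left(\frac{4 - 3}{-20 - 13} \right)} = -1949 - -29 = -1949 + 29 = -1920$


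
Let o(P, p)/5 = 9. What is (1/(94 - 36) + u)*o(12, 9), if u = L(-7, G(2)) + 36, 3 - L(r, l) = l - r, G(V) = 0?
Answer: 83565/58 ≈ 1440.8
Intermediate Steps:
L(r, l) = 3 + r - l (L(r, l) = 3 - (l - r) = 3 + (r - l) = 3 + r - l)
o(P, p) = 45 (o(P, p) = 5*9 = 45)
u = 32 (u = (3 - 7 - 1*0) + 36 = (3 - 7 + 0) + 36 = -4 + 36 = 32)
(1/(94 - 36) + u)*o(12, 9) = (1/(94 - 36) + 32)*45 = (1/58 + 32)*45 = (1857/58)*45 = 83565/58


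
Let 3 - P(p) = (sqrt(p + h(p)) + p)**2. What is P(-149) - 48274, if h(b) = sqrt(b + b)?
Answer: -48271 - (149 - sqrt(-149 + I*sqrt(298)))**2 ≈ -70113.0 + 3626.4*I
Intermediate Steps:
h(b) = sqrt(2)*sqrt(b) (h(b) = sqrt(2*b) = sqrt(2)*sqrt(b))
P(p) = 3 - (p + sqrt(p + sqrt(2)*sqrt(p)))**2 (P(p) = 3 - (sqrt(p + sqrt(2)*sqrt(p)) + p)**2 = 3 - (p + sqrt(p + sqrt(2)*sqrt(p)))**2)
P(-149) - 48274 = (3 - (-149 + sqrt(-149 + sqrt(2)*sqrt(-149)))**2) - 48274 = (3 - (-149 + sqrt(-149 + sqrt(2)*(I*sqrt(149))))**2) - 48274 = (3 - (-149 + sqrt(-149 + I*sqrt(298)))**2) - 48274 = -48271 - (-149 + sqrt(-149 + I*sqrt(298)))**2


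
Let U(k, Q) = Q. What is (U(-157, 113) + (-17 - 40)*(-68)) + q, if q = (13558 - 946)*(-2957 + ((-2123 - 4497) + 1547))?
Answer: -101270371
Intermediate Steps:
q = -101274360 (q = 12612*(-2957 + (-6620 + 1547)) = 12612*(-2957 - 5073) = 12612*(-8030) = -101274360)
(U(-157, 113) + (-17 - 40)*(-68)) + q = (113 + (-17 - 40)*(-68)) - 101274360 = (113 - 57*(-68)) - 101274360 = (113 + 3876) - 101274360 = 3989 - 101274360 = -101270371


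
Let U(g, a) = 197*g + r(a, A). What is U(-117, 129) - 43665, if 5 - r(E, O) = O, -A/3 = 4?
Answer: -66697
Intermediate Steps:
A = -12 (A = -3*4 = -12)
r(E, O) = 5 - O
U(g, a) = 17 + 197*g (U(g, a) = 197*g + (5 - 1*(-12)) = 197*g + (5 + 12) = 197*g + 17 = 17 + 197*g)
U(-117, 129) - 43665 = (17 + 197*(-117)) - 43665 = (17 - 23049) - 43665 = -23032 - 43665 = -66697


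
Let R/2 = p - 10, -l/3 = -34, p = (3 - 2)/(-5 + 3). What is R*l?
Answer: -2142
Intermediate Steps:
p = -½ (p = 1/(-2) = 1*(-½) = -½ ≈ -0.50000)
l = 102 (l = -3*(-34) = 102)
R = -21 (R = 2*(-½ - 10) = 2*(-21/2) = -21)
R*l = -21*102 = -2142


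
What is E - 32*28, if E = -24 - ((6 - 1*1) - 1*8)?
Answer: -917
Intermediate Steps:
E = -21 (E = -24 - ((6 - 1) - 8) = -24 - (5 - 8) = -24 - 1*(-3) = -24 + 3 = -21)
E - 32*28 = -21 - 32*28 = -21 - 896 = -917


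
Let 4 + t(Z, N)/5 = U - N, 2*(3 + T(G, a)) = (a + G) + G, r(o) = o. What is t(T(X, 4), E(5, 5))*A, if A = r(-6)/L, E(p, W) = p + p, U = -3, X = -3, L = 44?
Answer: 255/22 ≈ 11.591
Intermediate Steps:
E(p, W) = 2*p
T(G, a) = -3 + G + a/2 (T(G, a) = -3 + ((a + G) + G)/2 = -3 + ((G + a) + G)/2 = -3 + (a + 2*G)/2 = -3 + (G + a/2) = -3 + G + a/2)
t(Z, N) = -35 - 5*N (t(Z, N) = -20 + 5*(-3 - N) = -20 + (-15 - 5*N) = -35 - 5*N)
A = -3/22 (A = -6/44 = -6*1/44 = -3/22 ≈ -0.13636)
t(T(X, 4), E(5, 5))*A = (-35 - 10*5)*(-3/22) = (-35 - 5*10)*(-3/22) = (-35 - 50)*(-3/22) = -85*(-3/22) = 255/22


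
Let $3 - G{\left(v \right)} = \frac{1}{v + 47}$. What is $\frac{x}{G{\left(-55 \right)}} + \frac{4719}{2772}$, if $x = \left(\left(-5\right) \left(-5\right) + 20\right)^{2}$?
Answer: $\frac{54575}{84} \approx 649.7$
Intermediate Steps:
$G{\left(v \right)} = 3 - \frac{1}{47 + v}$ ($G{\left(v \right)} = 3 - \frac{1}{v + 47} = 3 - \frac{1}{47 + v}$)
$x = 2025$ ($x = \left(25 + 20\right)^{2} = 45^{2} = 2025$)
$\frac{x}{G{\left(-55 \right)}} + \frac{4719}{2772} = \frac{2025}{\frac{1}{47 - 55} \left(140 + 3 \left(-55\right)\right)} + \frac{4719}{2772} = \frac{2025}{\frac{1}{-8} \left(140 - 165\right)} + 4719 \cdot \frac{1}{2772} = \frac{2025}{\left(- \frac{1}{8}\right) \left(-25\right)} + \frac{143}{84} = \frac{2025}{\frac{25}{8}} + \frac{143}{84} = 2025 \cdot \frac{8}{25} + \frac{143}{84} = 648 + \frac{143}{84} = \frac{54575}{84}$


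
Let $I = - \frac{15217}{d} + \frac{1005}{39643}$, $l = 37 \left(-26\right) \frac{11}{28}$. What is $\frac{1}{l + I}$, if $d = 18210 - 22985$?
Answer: $- \frac{2650134550}{993048914891} \approx -0.0026687$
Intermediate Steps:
$d = -4775$
$l = - \frac{5291}{14}$ ($l = - 962 \cdot 11 \cdot \frac{1}{28} = \left(-962\right) \frac{11}{28} = - \frac{5291}{14} \approx -377.93$)
$I = \frac{608046406}{189295325}$ ($I = - \frac{15217}{-4775} + \frac{1005}{39643} = \left(-15217\right) \left(- \frac{1}{4775}\right) + 1005 \cdot \frac{1}{39643} = \frac{15217}{4775} + \frac{1005}{39643} = \frac{608046406}{189295325} \approx 3.2122$)
$\frac{1}{l + I} = \frac{1}{- \frac{5291}{14} + \frac{608046406}{189295325}} = \frac{1}{- \frac{993048914891}{2650134550}} = - \frac{2650134550}{993048914891}$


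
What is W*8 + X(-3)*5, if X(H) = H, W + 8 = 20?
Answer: 81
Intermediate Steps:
W = 12 (W = -8 + 20 = 12)
W*8 + X(-3)*5 = 12*8 - 3*5 = 96 - 15 = 81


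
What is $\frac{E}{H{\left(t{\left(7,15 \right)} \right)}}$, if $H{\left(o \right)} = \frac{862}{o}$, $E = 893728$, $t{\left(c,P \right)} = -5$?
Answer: $- \frac{2234320}{431} \approx -5184.0$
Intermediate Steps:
$\frac{E}{H{\left(t{\left(7,15 \right)} \right)}} = \frac{893728}{862 \frac{1}{-5}} = \frac{893728}{862 \left(- \frac{1}{5}\right)} = \frac{893728}{- \frac{862}{5}} = 893728 \left(- \frac{5}{862}\right) = - \frac{2234320}{431}$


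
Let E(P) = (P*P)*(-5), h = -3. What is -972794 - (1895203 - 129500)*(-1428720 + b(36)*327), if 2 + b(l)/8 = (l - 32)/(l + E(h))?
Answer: 7601955898450/3 ≈ 2.5340e+12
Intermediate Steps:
E(P) = -5*P² (E(P) = P²*(-5) = -5*P²)
b(l) = -16 + 8*(-32 + l)/(-45 + l) (b(l) = -16 + 8*((l - 32)/(l - 5*(-3)²)) = -16 + 8*((-32 + l)/(l - 5*9)) = -16 + 8*((-32 + l)/(l - 45)) = -16 + 8*((-32 + l)/(-45 + l)) = -16 + 8*(-32 + l)/(-45 + l))
-972794 - (1895203 - 129500)*(-1428720 + b(36)*327) = -972794 - (1895203 - 129500)*(-1428720 + (8*(58 - 1*36)/(-45 + 36))*327) = -972794 - 1765703*(-1428720 + (8*(58 - 36)/(-9))*327) = -972794 - 1765703*(-1428720 + (8*(-⅑)*22)*327) = -972794 - 1765703*(-1428720 - 176/9*327) = -972794 - 1765703*(-1428720 - 19184/3) = -972794 - 1765703*(-4305344)/3 = -972794 - 1*(-7601958816832/3) = -972794 + 7601958816832/3 = 7601955898450/3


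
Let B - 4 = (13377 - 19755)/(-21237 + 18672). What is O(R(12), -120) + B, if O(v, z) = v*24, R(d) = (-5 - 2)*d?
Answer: -1718134/855 ≈ -2009.5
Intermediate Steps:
R(d) = -7*d
O(v, z) = 24*v
B = 5546/855 (B = 4 + (13377 - 19755)/(-21237 + 18672) = 4 - 6378/(-2565) = 4 - 6378*(-1/2565) = 4 + 2126/855 = 5546/855 ≈ 6.4865)
O(R(12), -120) + B = 24*(-7*12) + 5546/855 = 24*(-84) + 5546/855 = -2016 + 5546/855 = -1718134/855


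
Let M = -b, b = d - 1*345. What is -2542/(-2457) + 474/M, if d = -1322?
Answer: 5402132/4095819 ≈ 1.3189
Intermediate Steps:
b = -1667 (b = -1322 - 1*345 = -1322 - 345 = -1667)
M = 1667 (M = -1*(-1667) = 1667)
-2542/(-2457) + 474/M = -2542/(-2457) + 474/1667 = -2542*(-1/2457) + 474*(1/1667) = 2542/2457 + 474/1667 = 5402132/4095819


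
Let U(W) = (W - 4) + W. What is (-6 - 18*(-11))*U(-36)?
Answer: -14592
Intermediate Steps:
U(W) = -4 + 2*W (U(W) = (-4 + W) + W = -4 + 2*W)
(-6 - 18*(-11))*U(-36) = (-6 - 18*(-11))*(-4 + 2*(-36)) = (-6 + 198)*(-4 - 72) = 192*(-76) = -14592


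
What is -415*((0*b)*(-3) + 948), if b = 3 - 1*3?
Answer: -393420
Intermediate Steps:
b = 0 (b = 3 - 3 = 0)
-415*((0*b)*(-3) + 948) = -415*((0*0)*(-3) + 948) = -415*(0*(-3) + 948) = -415*(0 + 948) = -415*948 = -393420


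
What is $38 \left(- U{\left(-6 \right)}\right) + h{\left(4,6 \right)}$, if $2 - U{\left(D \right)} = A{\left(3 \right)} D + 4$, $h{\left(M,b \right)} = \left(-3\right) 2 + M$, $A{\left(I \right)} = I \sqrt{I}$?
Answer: $74 - 684 \sqrt{3} \approx -1110.7$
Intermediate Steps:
$A{\left(I \right)} = I^{\frac{3}{2}}$
$h{\left(M,b \right)} = -6 + M$
$U{\left(D \right)} = -2 - 3 D \sqrt{3}$ ($U{\left(D \right)} = 2 - \left(3^{\frac{3}{2}} D + 4\right) = 2 - \left(3 \sqrt{3} D + 4\right) = 2 - \left(3 D \sqrt{3} + 4\right) = 2 - \left(4 + 3 D \sqrt{3}\right) = -2 - 3 D \sqrt{3}$)
$38 \left(- U{\left(-6 \right)}\right) + h{\left(4,6 \right)} = 38 \left(- (-2 - - 18 \sqrt{3})\right) + \left(-6 + 4\right) = 38 \left(- (-2 + 18 \sqrt{3})\right) - 2 = 38 \left(2 - 18 \sqrt{3}\right) - 2 = \left(76 - 684 \sqrt{3}\right) - 2 = 74 - 684 \sqrt{3}$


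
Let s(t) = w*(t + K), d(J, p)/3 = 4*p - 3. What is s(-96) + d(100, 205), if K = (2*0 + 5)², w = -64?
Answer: 6995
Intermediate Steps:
d(J, p) = -9 + 12*p (d(J, p) = 3*(4*p - 3) = 3*(-3 + 4*p) = -9 + 12*p)
K = 25 (K = (0 + 5)² = 5² = 25)
s(t) = -1600 - 64*t (s(t) = -64*(t + 25) = -64*(25 + t) = -1600 - 64*t)
s(-96) + d(100, 205) = (-1600 - 64*(-96)) + (-9 + 12*205) = (-1600 + 6144) + (-9 + 2460) = 4544 + 2451 = 6995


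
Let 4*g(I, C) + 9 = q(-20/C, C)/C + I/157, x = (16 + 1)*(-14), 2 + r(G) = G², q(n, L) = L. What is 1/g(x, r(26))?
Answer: -314/747 ≈ -0.42035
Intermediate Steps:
r(G) = -2 + G²
x = -238 (x = 17*(-14) = -238)
g(I, C) = -2 + I/628 (g(I, C) = -9/4 + (C/C + I/157)/4 = -9/4 + (1 + I*(1/157))/4 = -9/4 + (1 + I/157)/4 = -9/4 + (¼ + I/628) = -2 + I/628)
1/g(x, r(26)) = 1/(-2 + (1/628)*(-238)) = 1/(-2 - 119/314) = 1/(-747/314) = -314/747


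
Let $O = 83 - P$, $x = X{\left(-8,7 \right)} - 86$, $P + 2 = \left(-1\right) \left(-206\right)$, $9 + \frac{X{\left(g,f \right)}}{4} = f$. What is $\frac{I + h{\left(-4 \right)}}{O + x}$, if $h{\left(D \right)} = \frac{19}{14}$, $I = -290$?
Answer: $\frac{4041}{3010} \approx 1.3425$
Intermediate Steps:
$X{\left(g,f \right)} = -36 + 4 f$
$P = 204$ ($P = -2 - -206 = -2 + 206 = 204$)
$x = -94$ ($x = \left(-36 + 4 \cdot 7\right) - 86 = \left(-36 + 28\right) - 86 = -8 - 86 = -94$)
$h{\left(D \right)} = \frac{19}{14}$ ($h{\left(D \right)} = 19 \cdot \frac{1}{14} = \frac{19}{14}$)
$O = -121$ ($O = 83 - 204 = -121$)
$\frac{I + h{\left(-4 \right)}}{O + x} = \frac{-290 + \frac{19}{14}}{-121 - 94} = - \frac{4041}{14 \left(-215\right)} = \left(- \frac{4041}{14}\right) \left(- \frac{1}{215}\right) = \frac{4041}{3010}$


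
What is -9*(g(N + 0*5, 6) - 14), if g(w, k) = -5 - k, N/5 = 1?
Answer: 225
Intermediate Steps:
N = 5 (N = 5*1 = 5)
-9*(g(N + 0*5, 6) - 14) = -9*((-5 - 1*6) - 14) = -9*((-5 - 6) - 14) = -9*(-11 - 14) = -9*(-25) = 225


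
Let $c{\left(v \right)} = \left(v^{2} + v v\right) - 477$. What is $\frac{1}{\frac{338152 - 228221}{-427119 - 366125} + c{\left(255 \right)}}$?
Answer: $\frac{793244}{102782894881} \approx 7.7177 \cdot 10^{-6}$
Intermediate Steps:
$c{\left(v \right)} = -477 + 2 v^{2}$ ($c{\left(v \right)} = \left(v^{2} + v^{2}\right) - 477 = 2 v^{2} - 477 = -477 + 2 v^{2}$)
$\frac{1}{\frac{338152 - 228221}{-427119 - 366125} + c{\left(255 \right)}} = \frac{1}{\frac{338152 - 228221}{-427119 - 366125} - \left(477 - 2 \cdot 255^{2}\right)} = \frac{1}{\frac{109931}{-793244} + \left(-477 + 2 \cdot 65025\right)} = \frac{1}{109931 \left(- \frac{1}{793244}\right) + \left(-477 + 130050\right)} = \frac{1}{- \frac{109931}{793244} + 129573} = \frac{1}{\frac{102782894881}{793244}} = \frac{793244}{102782894881}$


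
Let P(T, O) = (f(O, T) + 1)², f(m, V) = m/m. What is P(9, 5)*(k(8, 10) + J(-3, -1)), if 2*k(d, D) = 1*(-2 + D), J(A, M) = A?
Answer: 4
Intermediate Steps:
f(m, V) = 1
k(d, D) = -1 + D/2 (k(d, D) = (1*(-2 + D))/2 = (-2 + D)/2 = -1 + D/2)
P(T, O) = 4 (P(T, O) = (1 + 1)² = 2² = 4)
P(9, 5)*(k(8, 10) + J(-3, -1)) = 4*((-1 + (½)*10) - 3) = 4*((-1 + 5) - 3) = 4*(4 - 3) = 4*1 = 4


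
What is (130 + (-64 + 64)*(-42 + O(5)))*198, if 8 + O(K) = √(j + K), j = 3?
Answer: 25740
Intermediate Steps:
O(K) = -8 + √(3 + K)
(130 + (-64 + 64)*(-42 + O(5)))*198 = (130 + (-64 + 64)*(-42 + (-8 + √(3 + 5))))*198 = (130 + 0*(-42 + (-8 + √8)))*198 = (130 + 0*(-42 + (-8 + 2*√2)))*198 = (130 + 0*(-50 + 2*√2))*198 = (130 + 0)*198 = 130*198 = 25740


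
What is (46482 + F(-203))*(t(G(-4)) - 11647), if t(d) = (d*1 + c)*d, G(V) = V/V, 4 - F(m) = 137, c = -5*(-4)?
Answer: -538853474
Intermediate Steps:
c = 20
F(m) = -133 (F(m) = 4 - 1*137 = 4 - 137 = -133)
G(V) = 1
t(d) = d*(20 + d) (t(d) = (d*1 + 20)*d = (d + 20)*d = (20 + d)*d = d*(20 + d))
(46482 + F(-203))*(t(G(-4)) - 11647) = (46482 - 133)*(1*(20 + 1) - 11647) = 46349*(1*21 - 11647) = 46349*(21 - 11647) = 46349*(-11626) = -538853474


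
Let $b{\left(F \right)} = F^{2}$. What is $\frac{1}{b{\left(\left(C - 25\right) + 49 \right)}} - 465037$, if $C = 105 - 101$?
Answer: $- \frac{364589007}{784} \approx -4.6504 \cdot 10^{5}$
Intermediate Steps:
$C = 4$ ($C = 105 - 101 = 4$)
$\frac{1}{b{\left(\left(C - 25\right) + 49 \right)}} - 465037 = \frac{1}{\left(\left(4 - 25\right) + 49\right)^{2}} - 465037 = \frac{1}{\left(-21 + 49\right)^{2}} - 465037 = \frac{1}{28^{2}} - 465037 = \frac{1}{784} - 465037 = - \frac{364589007}{784}$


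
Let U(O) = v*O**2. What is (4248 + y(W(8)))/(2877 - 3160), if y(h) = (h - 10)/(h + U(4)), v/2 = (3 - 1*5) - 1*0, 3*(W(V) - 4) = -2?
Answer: -1366/91 ≈ -15.011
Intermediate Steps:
W(V) = 10/3 (W(V) = 4 + (1/3)*(-2) = 4 - 2/3 = 10/3)
v = -4 (v = 2*((3 - 1*5) - 1*0) = 2*((3 - 5) + 0) = 2*(-2 + 0) = 2*(-2) = -4)
U(O) = -4*O**2
y(h) = (-10 + h)/(-64 + h) (y(h) = (h - 10)/(h - 4*4**2) = (-10 + h)/(h - 4*16) = (-10 + h)/(h - 64) = (-10 + h)/(-64 + h))
(4248 + y(W(8)))/(2877 - 3160) = (4248 + (-10 + 10/3)/(-64 + 10/3))/(2877 - 3160) = (4248 - 20/3/(-182/3))/(-283) = (4248 - 3/182*(-20/3))*(-1/283) = (4248 + 10/91)*(-1/283) = (386578/91)*(-1/283) = -1366/91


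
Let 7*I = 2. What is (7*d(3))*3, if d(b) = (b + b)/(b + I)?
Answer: 882/23 ≈ 38.348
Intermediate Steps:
I = 2/7 (I = (⅐)*2 = 2/7 ≈ 0.28571)
d(b) = 2*b/(2/7 + b) (d(b) = (b + b)/(b + 2/7) = (2*b)/(2/7 + b) = 2*b/(2/7 + b))
(7*d(3))*3 = (7*(14*3/(2 + 7*3)))*3 = (7*(14*3/(2 + 21)))*3 = (7*(14*3/23))*3 = (7*(14*3*(1/23)))*3 = (7*(42/23))*3 = (294/23)*3 = 882/23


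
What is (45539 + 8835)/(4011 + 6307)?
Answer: 27187/5159 ≈ 5.2698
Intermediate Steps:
(45539 + 8835)/(4011 + 6307) = 54374/10318 = 54374*(1/10318) = 27187/5159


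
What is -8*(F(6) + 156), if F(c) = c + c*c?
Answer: -1584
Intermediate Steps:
F(c) = c + c²
-8*(F(6) + 156) = -8*(6*(1 + 6) + 156) = -8*(6*7 + 156) = -8*(42 + 156) = -8*198 = -1584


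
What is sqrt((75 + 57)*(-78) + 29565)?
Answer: 3*sqrt(2141) ≈ 138.81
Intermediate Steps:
sqrt((75 + 57)*(-78) + 29565) = sqrt(132*(-78) + 29565) = sqrt(-10296 + 29565) = sqrt(19269) = 3*sqrt(2141)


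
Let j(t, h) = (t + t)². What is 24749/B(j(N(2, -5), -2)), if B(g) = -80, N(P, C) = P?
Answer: -24749/80 ≈ -309.36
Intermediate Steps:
j(t, h) = 4*t² (j(t, h) = (2*t)² = 4*t²)
24749/B(j(N(2, -5), -2)) = 24749/(-80) = 24749*(-1/80) = -24749/80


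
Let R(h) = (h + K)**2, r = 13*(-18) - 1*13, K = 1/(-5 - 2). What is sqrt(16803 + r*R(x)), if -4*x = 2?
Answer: 3*sqrt(363709)/14 ≈ 129.23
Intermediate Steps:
x = -1/2 (x = -1/4*2 = -1/2 ≈ -0.50000)
K = -1/7 (K = 1/(-7) = -1/7 ≈ -0.14286)
r = -247 (r = -234 - 13 = -247)
R(h) = (-1/7 + h)**2 (R(h) = (h - 1/7)**2 = (-1/7 + h)**2)
sqrt(16803 + r*R(x)) = sqrt(16803 - 247*(-1 + 7*(-1/2))**2/49) = sqrt(16803 - 247*(-1 - 7/2)**2/49) = sqrt(16803 - 247*(-9/2)**2/49) = sqrt(16803 - 247*81/(49*4)) = sqrt(16803 - 247*81/196) = sqrt(16803 - 20007/196) = sqrt(3273381/196) = 3*sqrt(363709)/14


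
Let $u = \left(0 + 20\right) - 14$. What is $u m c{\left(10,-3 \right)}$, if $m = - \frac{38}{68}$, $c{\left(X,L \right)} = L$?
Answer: $\frac{171}{17} \approx 10.059$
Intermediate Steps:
$m = - \frac{19}{34}$ ($m = \left(-38\right) \frac{1}{68} = - \frac{19}{34} \approx -0.55882$)
$u = 6$ ($u = 20 - 14 = 6$)
$u m c{\left(10,-3 \right)} = 6 \left(- \frac{19}{34}\right) \left(-3\right) = \left(- \frac{57}{17}\right) \left(-3\right) = \frac{171}{17}$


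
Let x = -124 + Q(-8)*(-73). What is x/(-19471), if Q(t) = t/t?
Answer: 197/19471 ≈ 0.010118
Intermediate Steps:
Q(t) = 1
x = -197 (x = -124 + 1*(-73) = -124 - 73 = -197)
x/(-19471) = -197/(-19471) = -197*(-1/19471) = 197/19471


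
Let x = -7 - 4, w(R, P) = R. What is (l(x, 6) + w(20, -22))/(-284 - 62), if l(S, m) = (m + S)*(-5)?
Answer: -45/346 ≈ -0.13006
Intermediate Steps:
x = -11
l(S, m) = -5*S - 5*m (l(S, m) = (S + m)*(-5) = -5*S - 5*m)
(l(x, 6) + w(20, -22))/(-284 - 62) = ((-5*(-11) - 5*6) + 20)/(-284 - 62) = ((55 - 30) + 20)/(-346) = (25 + 20)*(-1/346) = 45*(-1/346) = -45/346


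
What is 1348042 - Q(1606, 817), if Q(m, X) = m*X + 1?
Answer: 35939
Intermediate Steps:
Q(m, X) = 1 + X*m (Q(m, X) = X*m + 1 = 1 + X*m)
1348042 - Q(1606, 817) = 1348042 - (1 + 817*1606) = 1348042 - (1 + 1312102) = 1348042 - 1*1312103 = 1348042 - 1312103 = 35939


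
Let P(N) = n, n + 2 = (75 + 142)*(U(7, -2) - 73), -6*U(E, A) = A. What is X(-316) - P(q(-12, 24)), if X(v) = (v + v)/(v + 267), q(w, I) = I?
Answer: 2320184/147 ≈ 15784.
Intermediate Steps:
U(E, A) = -A/6
n = -47312/3 (n = -2 + (75 + 142)*(-⅙*(-2) - 73) = -2 + 217*(⅓ - 73) = -2 + 217*(-218/3) = -2 - 47306/3 = -47312/3 ≈ -15771.)
P(N) = -47312/3
X(v) = 2*v/(267 + v) (X(v) = (2*v)/(267 + v) = 2*v/(267 + v))
X(-316) - P(q(-12, 24)) = 2*(-316)/(267 - 316) - 1*(-47312/3) = 2*(-316)/(-49) + 47312/3 = 2*(-316)*(-1/49) + 47312/3 = 632/49 + 47312/3 = 2320184/147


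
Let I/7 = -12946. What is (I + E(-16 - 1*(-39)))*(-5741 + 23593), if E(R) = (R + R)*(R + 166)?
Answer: -1462578656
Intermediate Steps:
E(R) = 2*R*(166 + R) (E(R) = (2*R)*(166 + R) = 2*R*(166 + R))
I = -90622 (I = 7*(-12946) = -90622)
(I + E(-16 - 1*(-39)))*(-5741 + 23593) = (-90622 + 2*(-16 - 1*(-39))*(166 + (-16 - 1*(-39))))*(-5741 + 23593) = (-90622 + 2*(-16 + 39)*(166 + (-16 + 39)))*17852 = (-90622 + 2*23*(166 + 23))*17852 = (-90622 + 2*23*189)*17852 = (-90622 + 8694)*17852 = -81928*17852 = -1462578656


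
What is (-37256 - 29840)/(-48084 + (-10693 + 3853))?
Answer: 16774/13731 ≈ 1.2216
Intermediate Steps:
(-37256 - 29840)/(-48084 + (-10693 + 3853)) = -67096/(-48084 - 6840) = -67096/(-54924) = -67096*(-1/54924) = 16774/13731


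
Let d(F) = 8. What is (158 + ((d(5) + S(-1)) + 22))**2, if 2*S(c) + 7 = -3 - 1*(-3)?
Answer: 136161/4 ≈ 34040.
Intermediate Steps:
S(c) = -7/2 (S(c) = -7/2 + (-3 - 1*(-3))/2 = -7/2 + (-3 + 3)/2 = -7/2 + (1/2)*0 = -7/2 + 0 = -7/2)
(158 + ((d(5) + S(-1)) + 22))**2 = (158 + ((8 - 7/2) + 22))**2 = (158 + (9/2 + 22))**2 = (158 + 53/2)**2 = (369/2)**2 = 136161/4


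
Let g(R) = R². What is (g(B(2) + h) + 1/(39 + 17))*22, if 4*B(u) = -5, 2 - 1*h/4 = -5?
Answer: 881595/56 ≈ 15743.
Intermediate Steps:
h = 28 (h = 8 - 4*(-5) = 8 + 20 = 28)
B(u) = -5/4 (B(u) = (¼)*(-5) = -5/4)
(g(B(2) + h) + 1/(39 + 17))*22 = ((-5/4 + 28)² + 1/(39 + 17))*22 = ((107/4)² + 1/56)*22 = (11449/16 + 1/56)*22 = (80145/112)*22 = 881595/56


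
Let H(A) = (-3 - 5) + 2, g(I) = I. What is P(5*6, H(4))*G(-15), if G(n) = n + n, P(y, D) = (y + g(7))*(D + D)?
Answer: 13320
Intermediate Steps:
H(A) = -6 (H(A) = -8 + 2 = -6)
P(y, D) = 2*D*(7 + y) (P(y, D) = (y + 7)*(D + D) = (7 + y)*(2*D) = 2*D*(7 + y))
G(n) = 2*n
P(5*6, H(4))*G(-15) = (2*(-6)*(7 + 5*6))*(2*(-15)) = (2*(-6)*(7 + 30))*(-30) = (2*(-6)*37)*(-30) = -444*(-30) = 13320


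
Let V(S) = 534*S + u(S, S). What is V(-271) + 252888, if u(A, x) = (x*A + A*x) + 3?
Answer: 255059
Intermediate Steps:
u(A, x) = 3 + 2*A*x (u(A, x) = (A*x + A*x) + 3 = 2*A*x + 3 = 3 + 2*A*x)
V(S) = 3 + 2*S² + 534*S (V(S) = 534*S + (3 + 2*S*S) = 534*S + (3 + 2*S²) = 3 + 2*S² + 534*S)
V(-271) + 252888 = (3 + 2*(-271)² + 534*(-271)) + 252888 = (3 + 2*73441 - 144714) + 252888 = (3 + 146882 - 144714) + 252888 = 2171 + 252888 = 255059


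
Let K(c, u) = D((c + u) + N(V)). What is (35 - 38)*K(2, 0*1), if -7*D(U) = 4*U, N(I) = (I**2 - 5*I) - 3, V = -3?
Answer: 276/7 ≈ 39.429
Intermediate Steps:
N(I) = -3 + I**2 - 5*I
D(U) = -4*U/7
K(c, u) = -12 - 4*c/7 - 4*u/7 (K(c, u) = -4*((c + u) + (-3 + (-3)**2 - 5*(-3)))/7 = -4*((c + u) + (-3 + 9 + 15))/7 = -4*((c + u) + 21)/7 = -4*(21 + c + u)/7 = -12 - 4*c/7 - 4*u/7)
(35 - 38)*K(2, 0*1) = (35 - 38)*(-12 - 4/7*2 - 0) = -3*(-12 - 8/7 - 4/7*0) = -3*(-12 - 8/7 + 0) = -3*(-92/7) = 276/7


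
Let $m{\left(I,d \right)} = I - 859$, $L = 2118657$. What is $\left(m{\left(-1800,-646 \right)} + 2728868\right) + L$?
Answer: $4844866$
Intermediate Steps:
$m{\left(I,d \right)} = -859 + I$
$\left(m{\left(-1800,-646 \right)} + 2728868\right) + L = \left(\left(-859 - 1800\right) + 2728868\right) + 2118657 = \left(-2659 + 2728868\right) + 2118657 = 2726209 + 2118657 = 4844866$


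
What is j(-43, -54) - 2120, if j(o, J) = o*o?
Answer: -271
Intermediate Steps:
j(o, J) = o**2
j(-43, -54) - 2120 = (-43)**2 - 2120 = 1849 - 2120 = -271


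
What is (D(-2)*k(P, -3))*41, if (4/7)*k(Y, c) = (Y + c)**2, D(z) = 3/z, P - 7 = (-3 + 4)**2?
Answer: -21525/8 ≈ -2690.6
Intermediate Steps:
P = 8 (P = 7 + (-3 + 4)**2 = 7 + 1**2 = 7 + 1 = 8)
k(Y, c) = 7*(Y + c)**2/4
(D(-2)*k(P, -3))*41 = ((3/(-2))*(7*(8 - 3)**2/4))*41 = ((3*(-1/2))*((7/4)*5**2))*41 = -21*25/8*41 = -3/2*175/4*41 = -525/8*41 = -21525/8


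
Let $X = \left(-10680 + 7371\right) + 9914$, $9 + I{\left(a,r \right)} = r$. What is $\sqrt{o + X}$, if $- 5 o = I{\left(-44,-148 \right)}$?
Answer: $\frac{\sqrt{165910}}{5} \approx 81.464$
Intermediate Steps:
$I{\left(a,r \right)} = -9 + r$
$o = \frac{157}{5}$ ($o = - \frac{-9 - 148}{5} = \left(- \frac{1}{5}\right) \left(-157\right) = \frac{157}{5} \approx 31.4$)
$X = 6605$ ($X = -3309 + 9914 = 6605$)
$\sqrt{o + X} = \sqrt{\frac{157}{5} + 6605} = \sqrt{\frac{33182}{5}} = \frac{\sqrt{165910}}{5}$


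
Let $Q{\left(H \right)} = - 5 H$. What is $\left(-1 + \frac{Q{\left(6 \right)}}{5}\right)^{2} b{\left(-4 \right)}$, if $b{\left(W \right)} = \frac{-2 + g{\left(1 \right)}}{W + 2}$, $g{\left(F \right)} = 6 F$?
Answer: $-98$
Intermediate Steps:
$b{\left(W \right)} = \frac{4}{2 + W}$ ($b{\left(W \right)} = \frac{-2 + 6 \cdot 1}{W + 2} = \frac{-2 + 6}{2 + W} = \frac{4}{2 + W}$)
$\left(-1 + \frac{Q{\left(6 \right)}}{5}\right)^{2} b{\left(-4 \right)} = \left(-1 + \frac{\left(-5\right) 6}{5}\right)^{2} \frac{4}{2 - 4} = \left(-1 - 6\right)^{2} \frac{4}{-2} = \left(-1 - 6\right)^{2} \cdot 4 \left(- \frac{1}{2}\right) = \left(-7\right)^{2} \left(-2\right) = 49 \left(-2\right) = -98$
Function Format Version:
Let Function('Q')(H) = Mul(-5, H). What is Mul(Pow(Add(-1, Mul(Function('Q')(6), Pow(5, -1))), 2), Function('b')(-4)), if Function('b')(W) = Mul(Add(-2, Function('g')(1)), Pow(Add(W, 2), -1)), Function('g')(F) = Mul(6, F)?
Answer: -98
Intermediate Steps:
Function('b')(W) = Mul(4, Pow(Add(2, W), -1)) (Function('b')(W) = Mul(Add(-2, Mul(6, 1)), Pow(Add(W, 2), -1)) = Mul(Add(-2, 6), Pow(Add(2, W), -1)) = Mul(4, Pow(Add(2, W), -1)))
Mul(Pow(Add(-1, Mul(Function('Q')(6), Pow(5, -1))), 2), Function('b')(-4)) = Mul(Pow(Add(-1, Mul(Mul(-5, 6), Pow(5, -1))), 2), Mul(4, Pow(Add(2, -4), -1))) = Mul(Pow(Add(-1, Mul(-30, Rational(1, 5))), 2), Mul(4, Pow(-2, -1))) = Mul(Pow(Add(-1, -6), 2), Mul(4, Rational(-1, 2))) = Mul(Pow(-7, 2), -2) = Mul(49, -2) = -98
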